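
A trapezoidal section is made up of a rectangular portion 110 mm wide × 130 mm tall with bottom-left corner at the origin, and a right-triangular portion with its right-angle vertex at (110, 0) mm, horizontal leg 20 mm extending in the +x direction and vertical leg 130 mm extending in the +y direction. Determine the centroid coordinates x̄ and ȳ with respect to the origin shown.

x̄ = 60.14 mm, ȳ = 63.19 mm

rectangular portion: A = 110 × 130 = 14300.00, centroid at (55.00, 65.00).
triangular portion: A = ½·20·130 = 1300.00, centroid at (116.67, 43.33).
ΣA = 15600.00 mm², ΣAx̄ = 938166.67 mm³, ΣAȳ = 985833.33 mm³.
x̄ = 938166.67/15600.00 = 60.14 mm; ȳ = 985833.33/15600.00 = 63.19 mm.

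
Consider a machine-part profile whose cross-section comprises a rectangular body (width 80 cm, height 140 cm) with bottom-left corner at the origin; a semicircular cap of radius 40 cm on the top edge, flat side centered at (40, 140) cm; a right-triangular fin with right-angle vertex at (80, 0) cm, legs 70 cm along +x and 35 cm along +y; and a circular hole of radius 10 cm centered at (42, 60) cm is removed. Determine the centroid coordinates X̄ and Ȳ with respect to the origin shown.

X̄ = 45.26 cm, Ȳ = 80.28 cm

Part | A | x̄ᵢ | ȳᵢ | A·x̄ᵢ | A·ȳᵢ
rectangular body | 11200.00 | 40.00 | 70.00 | 448000.00 | 784000.00
semicircular top | 2513.27 | 40.00 | 156.98 | 100530.96 | 394525.04
triangular fin | 1225.00 | 103.33 | 11.67 | 126583.33 | 14291.67
hole | -314.16 | 42.00 | 60.00 | -13194.69 | -18849.56
Σ | 14624.11 |  |  | 661919.61 | 1173967.15
X̄ = 661919.61 / 14624.11 = 45.26 cm
Ȳ = 1173967.15 / 14624.11 = 80.28 cm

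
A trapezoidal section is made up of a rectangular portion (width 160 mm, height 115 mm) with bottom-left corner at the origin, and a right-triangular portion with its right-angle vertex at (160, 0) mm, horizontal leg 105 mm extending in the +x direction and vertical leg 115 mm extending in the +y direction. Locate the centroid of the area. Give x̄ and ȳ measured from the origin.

Part | A | x̄ᵢ | ȳᵢ | A·x̄ᵢ | A·ȳᵢ
rectangular portion | 18400.00 | 80.00 | 57.50 | 1472000.00 | 1058000.00
triangular portion | 6037.50 | 195.00 | 38.33 | 1177312.50 | 231437.50
Σ | 24437.50 |  |  | 2649312.50 | 1289437.50
x̄ = 2649312.50 / 24437.50 = 108.41 mm
ȳ = 1289437.50 / 24437.50 = 52.76 mm

x̄ = 108.41 mm, ȳ = 52.76 mm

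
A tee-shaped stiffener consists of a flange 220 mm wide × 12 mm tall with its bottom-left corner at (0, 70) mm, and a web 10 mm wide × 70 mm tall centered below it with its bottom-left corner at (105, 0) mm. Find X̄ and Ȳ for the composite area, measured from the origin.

X̄ = 110.00 mm, Ȳ = 67.41 mm

web: A = 10 × 70 = 700.00, centroid at (110.00, 35.00).
flange: A = 220 × 12 = 2640.00, centroid at (110.00, 76.00).
ΣA = 3340.00 mm², ΣAX̄ = 367400.00 mm³, ΣAȲ = 225140.00 mm³.
X̄ = 367400.00/3340.00 = 110.00 mm; Ȳ = 225140.00/3340.00 = 67.41 mm.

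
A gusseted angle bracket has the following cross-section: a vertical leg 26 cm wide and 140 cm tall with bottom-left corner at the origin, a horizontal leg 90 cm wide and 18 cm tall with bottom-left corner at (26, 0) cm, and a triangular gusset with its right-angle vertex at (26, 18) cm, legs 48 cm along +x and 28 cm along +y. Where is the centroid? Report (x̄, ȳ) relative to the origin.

x̄ = 32.12 cm, ȳ = 48.51 cm

vertical leg: A = 26 × 140 = 3640.00, centroid at (13.00, 70.00).
horizontal leg: A = 90 × 18 = 1620.00, centroid at (71.00, 9.00).
gusset: A = ½·48·28 = 672.00, centroid at (42.00, 27.33).
ΣA = 5932.00 cm², ΣAx̄ = 190564.00 cm³, ΣAȳ = 287748.00 cm³.
x̄ = 190564.00/5932.00 = 32.12 cm; ȳ = 287748.00/5932.00 = 48.51 cm.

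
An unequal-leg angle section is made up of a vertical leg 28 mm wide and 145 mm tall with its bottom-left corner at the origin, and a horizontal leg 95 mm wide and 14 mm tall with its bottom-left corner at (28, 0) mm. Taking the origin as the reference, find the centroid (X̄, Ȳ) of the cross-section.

X̄ = 29.18 mm, Ȳ = 56.34 mm

Part | A | x̄ᵢ | ȳᵢ | A·x̄ᵢ | A·ȳᵢ
vertical leg | 4060.00 | 14.00 | 72.50 | 56840.00 | 294350.00
horizontal leg | 1330.00 | 75.50 | 7.00 | 100415.00 | 9310.00
Σ | 5390.00 |  |  | 157255.00 | 303660.00
X̄ = 157255.00 / 5390.00 = 29.18 mm
Ȳ = 303660.00 / 5390.00 = 56.34 mm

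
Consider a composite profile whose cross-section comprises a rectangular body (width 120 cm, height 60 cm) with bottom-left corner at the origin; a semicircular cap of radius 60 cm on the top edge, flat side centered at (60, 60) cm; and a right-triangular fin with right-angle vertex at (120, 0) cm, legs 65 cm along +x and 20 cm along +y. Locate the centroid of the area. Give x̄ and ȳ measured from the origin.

Part | A | x̄ᵢ | ȳᵢ | A·x̄ᵢ | A·ȳᵢ
rectangular body | 7200.00 | 60.00 | 30.00 | 432000.00 | 216000.00
semicircular top | 5654.87 | 60.00 | 85.46 | 339292.01 | 483292.01
triangular fin | 650.00 | 141.67 | 6.67 | 92083.33 | 4333.33
Σ | 13504.87 |  |  | 863375.34 | 703625.34
x̄ = 863375.34 / 13504.87 = 63.93 cm
ȳ = 703625.34 / 13504.87 = 52.10 cm

x̄ = 63.93 cm, ȳ = 52.10 cm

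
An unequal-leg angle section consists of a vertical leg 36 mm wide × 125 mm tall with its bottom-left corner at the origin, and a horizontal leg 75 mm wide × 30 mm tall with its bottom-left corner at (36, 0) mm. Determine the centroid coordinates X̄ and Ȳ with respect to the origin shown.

X̄ = 36.50 mm, Ȳ = 46.67 mm

Part | A | x̄ᵢ | ȳᵢ | A·x̄ᵢ | A·ȳᵢ
vertical leg | 4500.00 | 18.00 | 62.50 | 81000.00 | 281250.00
horizontal leg | 2250.00 | 73.50 | 15.00 | 165375.00 | 33750.00
Σ | 6750.00 |  |  | 246375.00 | 315000.00
X̄ = 246375.00 / 6750.00 = 36.50 mm
Ȳ = 315000.00 / 6750.00 = 46.67 mm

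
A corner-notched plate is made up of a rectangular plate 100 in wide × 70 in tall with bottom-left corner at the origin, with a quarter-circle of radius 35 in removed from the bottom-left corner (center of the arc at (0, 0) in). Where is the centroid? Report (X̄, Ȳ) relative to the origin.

plate: A = 100 × 70 = 7000.00, centroid at (50.00, 35.00).
removed quarter-circle: A = −¼π·35² = -962.11, centroid at (14.85, 14.85).
ΣA = 6037.89 in², ΣAX̄ = 335708.33 in³, ΣAȲ = 230708.33 in³.
X̄ = 335708.33/6037.89 = 55.60 in; Ȳ = 230708.33/6037.89 = 38.21 in.

X̄ = 55.60 in, Ȳ = 38.21 in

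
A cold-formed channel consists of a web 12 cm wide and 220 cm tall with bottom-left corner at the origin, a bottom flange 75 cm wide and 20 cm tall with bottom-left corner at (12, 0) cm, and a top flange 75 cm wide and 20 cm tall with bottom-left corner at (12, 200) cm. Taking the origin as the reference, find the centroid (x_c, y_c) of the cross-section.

web: A = 12 × 220 = 2640.00, centroid at (6.00, 110.00).
bottom flange: A = 75 × 20 = 1500.00, centroid at (49.50, 10.00).
top flange: A = 75 × 20 = 1500.00, centroid at (49.50, 210.00).
ΣA = 5640.00 cm²
ΣAx_c = (2640.00)(6.00) + (1500.00)(49.50) + (1500.00)(49.50) = 164340.00 cm³
ΣAy_c = (2640.00)(110.00) + (1500.00)(10.00) + (1500.00)(210.00) = 620400.00 cm³
x_c = 164340.00 / 5640.00 = 29.14 cm
y_c = 620400.00 / 5640.00 = 110.00 cm

x_c = 29.14 cm, y_c = 110.00 cm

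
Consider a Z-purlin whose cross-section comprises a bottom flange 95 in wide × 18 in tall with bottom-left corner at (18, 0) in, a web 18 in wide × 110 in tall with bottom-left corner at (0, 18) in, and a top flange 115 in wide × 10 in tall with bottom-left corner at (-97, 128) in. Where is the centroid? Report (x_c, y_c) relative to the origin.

x_c = 17.44 in, y_c = 64.64 in

Part | A | x̄ᵢ | ȳᵢ | A·x̄ᵢ | A·ȳᵢ
bottom flange | 1710.00 | 65.50 | 9.00 | 112005.00 | 15390.00
web | 1980.00 | 9.00 | 73.00 | 17820.00 | 144540.00
top flange | 1150.00 | -39.50 | 133.00 | -45425.00 | 152950.00
Σ | 4840.00 |  |  | 84400.00 | 312880.00
x_c = 84400.00 / 4840.00 = 17.44 in
y_c = 312880.00 / 4840.00 = 64.64 in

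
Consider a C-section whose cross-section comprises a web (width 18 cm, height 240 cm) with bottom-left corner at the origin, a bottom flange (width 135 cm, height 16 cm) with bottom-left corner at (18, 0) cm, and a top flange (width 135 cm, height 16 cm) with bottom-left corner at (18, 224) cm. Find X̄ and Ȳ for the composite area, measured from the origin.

Part | A | x̄ᵢ | ȳᵢ | A·x̄ᵢ | A·ȳᵢ
web | 4320.00 | 9.00 | 120.00 | 38880.00 | 518400.00
bottom flange | 2160.00 | 85.50 | 8.00 | 184680.00 | 17280.00
top flange | 2160.00 | 85.50 | 232.00 | 184680.00 | 501120.00
Σ | 8640.00 |  |  | 408240.00 | 1036800.00
X̄ = 408240.00 / 8640.00 = 47.25 cm
Ȳ = 1036800.00 / 8640.00 = 120.00 cm

X̄ = 47.25 cm, Ȳ = 120.00 cm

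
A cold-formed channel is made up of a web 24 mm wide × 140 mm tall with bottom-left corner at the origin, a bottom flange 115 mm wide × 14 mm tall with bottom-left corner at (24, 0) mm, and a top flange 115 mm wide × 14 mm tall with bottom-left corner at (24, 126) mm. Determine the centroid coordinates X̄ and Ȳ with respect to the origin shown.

web: A = 24 × 140 = 3360.00, centroid at (12.00, 70.00).
bottom flange: A = 115 × 14 = 1610.00, centroid at (81.50, 7.00).
top flange: A = 115 × 14 = 1610.00, centroid at (81.50, 133.00).
ΣA = 6580.00 mm²
ΣAX̄ = (3360.00)(12.00) + (1610.00)(81.50) + (1610.00)(81.50) = 302750.00 mm³
ΣAȲ = (3360.00)(70.00) + (1610.00)(7.00) + (1610.00)(133.00) = 460600.00 mm³
X̄ = 302750.00 / 6580.00 = 46.01 mm
Ȳ = 460600.00 / 6580.00 = 70.00 mm

X̄ = 46.01 mm, Ȳ = 70.00 mm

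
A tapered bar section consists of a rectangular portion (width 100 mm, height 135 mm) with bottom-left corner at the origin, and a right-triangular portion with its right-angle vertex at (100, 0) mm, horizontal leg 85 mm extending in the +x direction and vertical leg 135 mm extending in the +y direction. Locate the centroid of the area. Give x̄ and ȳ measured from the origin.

x̄ = 73.36 mm, ȳ = 60.79 mm

rectangular portion: A = 100 × 135 = 13500.00, centroid at (50.00, 67.50).
triangular portion: A = ½·85·135 = 5737.50, centroid at (128.33, 45.00).
ΣA = 19237.50 mm², ΣAx̄ = 1411312.50 mm³, ΣAȳ = 1169437.50 mm³.
x̄ = 1411312.50/19237.50 = 73.36 mm; ȳ = 1169437.50/19237.50 = 60.79 mm.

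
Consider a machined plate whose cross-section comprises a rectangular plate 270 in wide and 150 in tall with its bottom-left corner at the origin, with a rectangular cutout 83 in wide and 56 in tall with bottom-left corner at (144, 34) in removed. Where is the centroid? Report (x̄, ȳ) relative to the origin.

Part | A | x̄ᵢ | ȳᵢ | A·x̄ᵢ | A·ȳᵢ
plate | 40500.00 | 135.00 | 75.00 | 5467500.00 | 3037500.00
hole | -4648.00 | 185.50 | 62.00 | -862204.00 | -288176.00
Σ | 35852.00 |  |  | 4605296.00 | 2749324.00
x̄ = 4605296.00 / 35852.00 = 128.45 in
ȳ = 2749324.00 / 35852.00 = 76.69 in

x̄ = 128.45 in, ȳ = 76.69 in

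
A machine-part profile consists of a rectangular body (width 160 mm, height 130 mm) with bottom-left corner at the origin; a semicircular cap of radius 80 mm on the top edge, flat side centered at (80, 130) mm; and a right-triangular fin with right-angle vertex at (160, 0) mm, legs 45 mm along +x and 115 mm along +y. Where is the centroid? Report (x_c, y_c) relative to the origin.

x_c = 87.35 mm, y_c = 92.68 mm

rectangular body: A = 160 × 130 = 20800.00, centroid at (80.00, 65.00).
semicircular top: A = ½π·80² = 10053.10, centroid at (80.00, 163.95).
triangular fin: A = ½·45·115 = 2587.50, centroid at (175.00, 38.33).
ΣA = 33440.60 mm², ΣAx_c = 2921060.22 mm³, ΣAy_c = 3099423.38 mm³.
x_c = 2921060.22/33440.60 = 87.35 mm; y_c = 3099423.38/33440.60 = 92.68 mm.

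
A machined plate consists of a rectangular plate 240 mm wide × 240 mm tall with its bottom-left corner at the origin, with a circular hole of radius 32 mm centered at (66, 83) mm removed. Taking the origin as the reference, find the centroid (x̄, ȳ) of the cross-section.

x̄ = 123.19 mm, ȳ = 122.19 mm

Part | A | x̄ᵢ | ȳᵢ | A·x̄ᵢ | A·ȳᵢ
plate | 57600.00 | 120.00 | 120.00 | 6912000.00 | 6912000.00
hole | -3216.99 | 66.00 | 83.00 | -212321.40 | -267010.24
Σ | 54383.01 |  |  | 6699678.60 | 6644989.76
x̄ = 6699678.60 / 54383.01 = 123.19 mm
ȳ = 6644989.76 / 54383.01 = 122.19 mm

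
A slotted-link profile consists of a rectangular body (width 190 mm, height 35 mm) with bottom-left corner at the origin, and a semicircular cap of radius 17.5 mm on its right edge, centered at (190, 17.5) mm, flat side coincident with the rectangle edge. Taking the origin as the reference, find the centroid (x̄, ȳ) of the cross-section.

x̄ = 101.91 mm, ȳ = 17.50 mm

rectangular body: A = 190 × 35 = 6650.00, centroid at (95.00, 17.50).
semicircular end: A = ½π·17.5² = 481.06, centroid at (197.43, 17.50).
ΣA = 7131.06 mm², ΣAx̄ = 726723.63 mm³, ΣAȳ = 124793.49 mm³.
x̄ = 726723.63/7131.06 = 101.91 mm; ȳ = 124793.49/7131.06 = 17.50 mm.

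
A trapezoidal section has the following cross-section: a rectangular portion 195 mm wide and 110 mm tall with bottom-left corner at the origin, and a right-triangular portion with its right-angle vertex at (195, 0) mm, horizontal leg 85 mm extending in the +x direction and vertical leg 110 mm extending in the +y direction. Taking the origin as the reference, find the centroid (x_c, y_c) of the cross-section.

x_c = 120.02 mm, y_c = 51.72 mm

rectangular portion: A = 195 × 110 = 21450.00, centroid at (97.50, 55.00).
triangular portion: A = ½·85·110 = 4675.00, centroid at (223.33, 36.67).
ΣA = 26125.00 mm²
ΣAx_c = (21450.00)(97.50) + (4675.00)(223.33) = 3135458.33 mm³
ΣAy_c = (21450.00)(55.00) + (4675.00)(36.67) = 1351166.67 mm³
x_c = 3135458.33 / 26125.00 = 120.02 mm
y_c = 1351166.67 / 26125.00 = 51.72 mm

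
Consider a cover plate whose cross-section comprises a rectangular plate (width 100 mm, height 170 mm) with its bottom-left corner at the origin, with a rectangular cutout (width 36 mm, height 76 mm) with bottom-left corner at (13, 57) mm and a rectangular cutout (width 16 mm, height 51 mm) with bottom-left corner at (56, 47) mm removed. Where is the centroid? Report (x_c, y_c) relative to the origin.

x_c = 53.02 mm, y_c = 83.72 mm

plate: A = 100 × 170 = 17000.00, centroid at (50.00, 85.00).
hole 1: A = −(36 × 76) = -2736.00, centroid at (31.00, 95.00).
hole 2: A = −(16 × 51) = -816.00, centroid at (64.00, 72.50).
ΣA = 13448.00 mm²
ΣAx_c = (17000.00)(50.00) + (-2736.00)(31.00) + (-816.00)(64.00) = 712960.00 mm³
ΣAy_c = (17000.00)(85.00) + (-2736.00)(95.00) + (-816.00)(72.50) = 1125920.00 mm³
x_c = 712960.00 / 13448.00 = 53.02 mm
y_c = 1125920.00 / 13448.00 = 83.72 mm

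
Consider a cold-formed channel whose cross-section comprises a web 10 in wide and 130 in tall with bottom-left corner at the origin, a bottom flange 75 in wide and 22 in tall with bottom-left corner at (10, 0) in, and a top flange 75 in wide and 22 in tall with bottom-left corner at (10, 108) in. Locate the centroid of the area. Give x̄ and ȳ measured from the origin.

x̄ = 35.49 in, ȳ = 65.00 in

web: A = 10 × 130 = 1300.00, centroid at (5.00, 65.00).
bottom flange: A = 75 × 22 = 1650.00, centroid at (47.50, 11.00).
top flange: A = 75 × 22 = 1650.00, centroid at (47.50, 119.00).
ΣA = 4600.00 in², ΣAx̄ = 163250.00 in³, ΣAȳ = 299000.00 in³.
x̄ = 163250.00/4600.00 = 35.49 in; ȳ = 299000.00/4600.00 = 65.00 in.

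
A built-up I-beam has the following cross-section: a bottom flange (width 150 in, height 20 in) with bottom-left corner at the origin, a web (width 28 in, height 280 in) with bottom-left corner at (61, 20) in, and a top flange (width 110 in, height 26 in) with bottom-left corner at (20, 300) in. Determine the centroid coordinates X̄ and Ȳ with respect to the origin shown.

X̄ = 75.00 in, Ȳ = 159.09 in

Part | A | x̄ᵢ | ȳᵢ | A·x̄ᵢ | A·ȳᵢ
bottom flange | 3000.00 | 75.00 | 10.00 | 225000.00 | 30000.00
web | 7840.00 | 75.00 | 160.00 | 588000.00 | 1254400.00
top flange | 2860.00 | 75.00 | 313.00 | 214500.00 | 895180.00
Σ | 13700.00 |  |  | 1027500.00 | 2179580.00
X̄ = 1027500.00 / 13700.00 = 75.00 in
Ȳ = 2179580.00 / 13700.00 = 159.09 in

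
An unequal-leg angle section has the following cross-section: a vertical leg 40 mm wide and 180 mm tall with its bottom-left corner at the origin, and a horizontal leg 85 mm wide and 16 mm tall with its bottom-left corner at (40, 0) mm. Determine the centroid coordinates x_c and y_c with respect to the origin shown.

vertical leg: A = 40 × 180 = 7200.00, centroid at (20.00, 90.00).
horizontal leg: A = 85 × 16 = 1360.00, centroid at (82.50, 8.00).
ΣA = 8560.00 mm², ΣAx_c = 256200.00 mm³, ΣAy_c = 658880.00 mm³.
x_c = 256200.00/8560.00 = 29.93 mm; y_c = 658880.00/8560.00 = 76.97 mm.

x_c = 29.93 mm, y_c = 76.97 mm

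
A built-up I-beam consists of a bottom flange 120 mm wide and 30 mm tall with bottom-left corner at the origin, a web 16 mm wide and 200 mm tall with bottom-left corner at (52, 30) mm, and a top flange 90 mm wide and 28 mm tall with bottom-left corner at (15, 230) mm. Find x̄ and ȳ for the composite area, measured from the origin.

x̄ = 60.00 mm, ȳ = 116.40 mm

Part | A | x̄ᵢ | ȳᵢ | A·x̄ᵢ | A·ȳᵢ
bottom flange | 3600.00 | 60.00 | 15.00 | 216000.00 | 54000.00
web | 3200.00 | 60.00 | 130.00 | 192000.00 | 416000.00
top flange | 2520.00 | 60.00 | 244.00 | 151200.00 | 614880.00
Σ | 9320.00 |  |  | 559200.00 | 1084880.00
x̄ = 559200.00 / 9320.00 = 60.00 mm
ȳ = 1084880.00 / 9320.00 = 116.40 mm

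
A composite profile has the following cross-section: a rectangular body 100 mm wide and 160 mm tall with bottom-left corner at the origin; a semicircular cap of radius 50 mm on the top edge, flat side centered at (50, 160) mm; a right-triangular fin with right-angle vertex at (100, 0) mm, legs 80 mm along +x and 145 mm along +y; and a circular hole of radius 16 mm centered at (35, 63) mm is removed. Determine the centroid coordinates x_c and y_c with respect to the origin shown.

x_c = 68.33 mm, y_c = 89.13 mm

rectangular body: A = 100 × 160 = 16000.00, centroid at (50.00, 80.00).
semicircular top: A = ½π·50² = 3926.99, centroid at (50.00, 181.22).
triangular fin: A = ½·80·145 = 5800.00, centroid at (126.67, 48.33).
hole: A = −π·16² = -804.25, centroid at (35.00, 63.00).
ΣA = 24922.74 mm²
ΣAx_c = (16000.00)(50.00) + (3926.99)(50.00) + (5800.00)(126.67) + (-804.25)(35.00) = 1702867.54 mm³
ΣAy_c = (16000.00)(80.00) + (3926.99)(181.22) + (5800.00)(48.33) + (-804.25)(63.00) = 2221317.59 mm³
x_c = 1702867.54 / 24922.74 = 68.33 mm
y_c = 2221317.59 / 24922.74 = 89.13 mm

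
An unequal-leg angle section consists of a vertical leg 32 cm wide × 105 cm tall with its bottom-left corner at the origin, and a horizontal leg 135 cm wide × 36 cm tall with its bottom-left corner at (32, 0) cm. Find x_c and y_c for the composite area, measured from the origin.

Part | A | x̄ᵢ | ȳᵢ | A·x̄ᵢ | A·ȳᵢ
vertical leg | 3360.00 | 16.00 | 52.50 | 53760.00 | 176400.00
horizontal leg | 4860.00 | 99.50 | 18.00 | 483570.00 | 87480.00
Σ | 8220.00 |  |  | 537330.00 | 263880.00
x_c = 537330.00 / 8220.00 = 65.37 cm
y_c = 263880.00 / 8220.00 = 32.10 cm

x_c = 65.37 cm, y_c = 32.10 cm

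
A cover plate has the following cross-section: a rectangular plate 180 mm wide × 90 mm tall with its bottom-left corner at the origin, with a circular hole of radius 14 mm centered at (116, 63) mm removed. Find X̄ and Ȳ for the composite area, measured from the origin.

plate: A = 180 × 90 = 16200.00, centroid at (90.00, 45.00).
hole: A = −π·14² = -615.75, centroid at (116.00, 63.00).
ΣA = 15584.25 mm², ΣAX̄ = 1386572.75 mm³, ΣAȲ = 690207.61 mm³.
X̄ = 1386572.75/15584.25 = 88.97 mm; Ȳ = 690207.61/15584.25 = 44.29 mm.

X̄ = 88.97 mm, Ȳ = 44.29 mm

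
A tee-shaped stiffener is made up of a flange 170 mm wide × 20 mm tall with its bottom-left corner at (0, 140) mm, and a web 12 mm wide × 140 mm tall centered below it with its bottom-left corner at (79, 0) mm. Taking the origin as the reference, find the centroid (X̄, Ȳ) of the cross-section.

web: A = 12 × 140 = 1680.00, centroid at (85.00, 70.00).
flange: A = 170 × 20 = 3400.00, centroid at (85.00, 150.00).
ΣA = 5080.00 mm², ΣAX̄ = 431800.00 mm³, ΣAȲ = 627600.00 mm³.
X̄ = 431800.00/5080.00 = 85.00 mm; Ȳ = 627600.00/5080.00 = 123.54 mm.

X̄ = 85.00 mm, Ȳ = 123.54 mm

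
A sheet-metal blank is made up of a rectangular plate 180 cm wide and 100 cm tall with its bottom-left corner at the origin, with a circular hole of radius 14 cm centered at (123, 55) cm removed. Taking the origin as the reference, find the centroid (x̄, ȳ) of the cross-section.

x̄ = 88.83 cm, ȳ = 49.82 cm

plate: A = 180 × 100 = 18000.00, centroid at (90.00, 50.00).
hole: A = −π·14² = -615.75, centroid at (123.00, 55.00).
ΣA = 17384.25 cm²
ΣAx̄ = (18000.00)(90.00) + (-615.75)(123.00) = 1544262.48 cm³
ΣAȳ = (18000.00)(50.00) + (-615.75)(55.00) = 866133.63 cm³
x̄ = 1544262.48 / 17384.25 = 88.83 cm
ȳ = 866133.63 / 17384.25 = 49.82 cm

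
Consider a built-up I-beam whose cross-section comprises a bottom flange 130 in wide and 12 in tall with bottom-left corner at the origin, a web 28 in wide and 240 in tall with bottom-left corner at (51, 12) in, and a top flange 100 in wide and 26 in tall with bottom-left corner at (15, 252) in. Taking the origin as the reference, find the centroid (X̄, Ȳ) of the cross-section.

Part | A | x̄ᵢ | ȳᵢ | A·x̄ᵢ | A·ȳᵢ
bottom flange | 1560.00 | 65.00 | 6.00 | 101400.00 | 9360.00
web | 6720.00 | 65.00 | 132.00 | 436800.00 | 887040.00
top flange | 2600.00 | 65.00 | 265.00 | 169000.00 | 689000.00
Σ | 10880.00 |  |  | 707200.00 | 1585400.00
X̄ = 707200.00 / 10880.00 = 65.00 in
Ȳ = 1585400.00 / 10880.00 = 145.72 in

X̄ = 65.00 in, Ȳ = 145.72 in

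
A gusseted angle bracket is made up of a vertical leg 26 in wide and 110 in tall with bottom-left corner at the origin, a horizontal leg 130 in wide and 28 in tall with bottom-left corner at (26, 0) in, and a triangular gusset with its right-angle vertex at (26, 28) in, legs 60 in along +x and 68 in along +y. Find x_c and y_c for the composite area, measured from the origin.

Part | A | x̄ᵢ | ȳᵢ | A·x̄ᵢ | A·ȳᵢ
vertical leg | 2860.00 | 13.00 | 55.00 | 37180.00 | 157300.00
horizontal leg | 3640.00 | 91.00 | 14.00 | 331240.00 | 50960.00
gusset | 2040.00 | 46.00 | 50.67 | 93840.00 | 103360.00
Σ | 8540.00 |  |  | 462260.00 | 311620.00
x_c = 462260.00 / 8540.00 = 54.13 in
y_c = 311620.00 / 8540.00 = 36.49 in

x_c = 54.13 in, y_c = 36.49 in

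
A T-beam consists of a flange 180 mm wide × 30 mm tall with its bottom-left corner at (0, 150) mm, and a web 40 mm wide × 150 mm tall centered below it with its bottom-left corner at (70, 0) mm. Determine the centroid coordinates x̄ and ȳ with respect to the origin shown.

web: A = 40 × 150 = 6000.00, centroid at (90.00, 75.00).
flange: A = 180 × 30 = 5400.00, centroid at (90.00, 165.00).
ΣA = 11400.00 mm²
ΣAx̄ = (6000.00)(90.00) + (5400.00)(90.00) = 1026000.00 mm³
ΣAȳ = (6000.00)(75.00) + (5400.00)(165.00) = 1341000.00 mm³
x̄ = 1026000.00 / 11400.00 = 90.00 mm
ȳ = 1341000.00 / 11400.00 = 117.63 mm

x̄ = 90.00 mm, ȳ = 117.63 mm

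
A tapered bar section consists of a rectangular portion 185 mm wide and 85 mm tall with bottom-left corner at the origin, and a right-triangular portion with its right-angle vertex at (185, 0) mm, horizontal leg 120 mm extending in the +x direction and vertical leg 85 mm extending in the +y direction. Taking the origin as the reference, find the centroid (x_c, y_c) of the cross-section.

rectangular portion: A = 185 × 85 = 15725.00, centroid at (92.50, 42.50).
triangular portion: A = ½·120·85 = 5100.00, centroid at (225.00, 28.33).
ΣA = 20825.00 mm², ΣAx_c = 2602062.50 mm³, ΣAy_c = 812812.50 mm³.
x_c = 2602062.50/20825.00 = 124.95 mm; y_c = 812812.50/20825.00 = 39.03 mm.

x_c = 124.95 mm, y_c = 39.03 mm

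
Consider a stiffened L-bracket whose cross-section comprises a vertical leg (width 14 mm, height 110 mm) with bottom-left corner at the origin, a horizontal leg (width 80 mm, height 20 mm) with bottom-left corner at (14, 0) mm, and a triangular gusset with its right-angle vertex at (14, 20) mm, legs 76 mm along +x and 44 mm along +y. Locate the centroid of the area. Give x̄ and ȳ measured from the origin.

x̄ = 33.86 mm, ȳ = 32.97 mm

Part | A | x̄ᵢ | ȳᵢ | A·x̄ᵢ | A·ȳᵢ
vertical leg | 1540.00 | 7.00 | 55.00 | 10780.00 | 84700.00
horizontal leg | 1600.00 | 54.00 | 10.00 | 86400.00 | 16000.00
gusset | 1672.00 | 39.33 | 34.67 | 65765.33 | 57962.67
Σ | 4812.00 |  |  | 162945.33 | 158662.67
x̄ = 162945.33 / 4812.00 = 33.86 mm
ȳ = 158662.67 / 4812.00 = 32.97 mm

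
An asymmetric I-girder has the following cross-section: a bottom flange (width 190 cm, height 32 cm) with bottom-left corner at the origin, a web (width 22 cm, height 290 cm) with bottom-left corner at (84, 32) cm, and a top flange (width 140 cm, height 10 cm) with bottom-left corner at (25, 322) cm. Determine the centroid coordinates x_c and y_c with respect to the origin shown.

x_c = 95.00 cm, y_c = 121.53 cm

bottom flange: A = 190 × 32 = 6080.00, centroid at (95.00, 16.00).
web: A = 22 × 290 = 6380.00, centroid at (95.00, 177.00).
top flange: A = 140 × 10 = 1400.00, centroid at (95.00, 327.00).
ΣA = 13860.00 cm²
ΣAx_c = (6080.00)(95.00) + (6380.00)(95.00) + (1400.00)(95.00) = 1316700.00 cm³
ΣAy_c = (6080.00)(16.00) + (6380.00)(177.00) + (1400.00)(327.00) = 1684340.00 cm³
x_c = 1316700.00 / 13860.00 = 95.00 cm
y_c = 1684340.00 / 13860.00 = 121.53 cm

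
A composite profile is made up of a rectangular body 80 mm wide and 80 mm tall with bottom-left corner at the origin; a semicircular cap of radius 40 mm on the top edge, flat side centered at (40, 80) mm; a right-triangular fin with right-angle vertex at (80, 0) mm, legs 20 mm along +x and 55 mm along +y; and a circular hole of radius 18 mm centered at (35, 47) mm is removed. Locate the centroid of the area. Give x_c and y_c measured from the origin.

Part | A | x̄ᵢ | ȳᵢ | A·x̄ᵢ | A·ȳᵢ
rectangular body | 6400.00 | 40.00 | 40.00 | 256000.00 | 256000.00
semicircular top | 2513.27 | 40.00 | 96.98 | 100530.96 | 243728.60
triangular fin | 550.00 | 86.67 | 18.33 | 47666.67 | 10083.33
hole | -1017.88 | 35.00 | 47.00 | -35625.66 | -47840.17
Σ | 8445.40 |  |  | 368571.97 | 461971.76
x_c = 368571.97 / 8445.40 = 43.64 mm
y_c = 461971.76 / 8445.40 = 54.70 mm

x_c = 43.64 mm, y_c = 54.70 mm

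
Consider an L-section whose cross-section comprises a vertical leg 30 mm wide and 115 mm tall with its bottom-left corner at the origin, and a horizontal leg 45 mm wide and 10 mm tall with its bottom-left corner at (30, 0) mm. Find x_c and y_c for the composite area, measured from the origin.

vertical leg: A = 30 × 115 = 3450.00, centroid at (15.00, 57.50).
horizontal leg: A = 45 × 10 = 450.00, centroid at (52.50, 5.00).
ΣA = 3900.00 mm²
ΣAx_c = (3450.00)(15.00) + (450.00)(52.50) = 75375.00 mm³
ΣAy_c = (3450.00)(57.50) + (450.00)(5.00) = 200625.00 mm³
x_c = 75375.00 / 3900.00 = 19.33 mm
y_c = 200625.00 / 3900.00 = 51.44 mm

x_c = 19.33 mm, y_c = 51.44 mm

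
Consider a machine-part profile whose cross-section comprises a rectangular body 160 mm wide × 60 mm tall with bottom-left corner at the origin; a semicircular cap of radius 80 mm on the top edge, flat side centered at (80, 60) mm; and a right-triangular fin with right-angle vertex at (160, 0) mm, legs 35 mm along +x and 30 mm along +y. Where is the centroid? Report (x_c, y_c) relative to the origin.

x_c = 82.39 mm, y_c = 61.34 mm

rectangular body: A = 160 × 60 = 9600.00, centroid at (80.00, 30.00).
semicircular top: A = ½π·80² = 10053.10, centroid at (80.00, 93.95).
triangular fin: A = ½·35·30 = 525.00, centroid at (171.67, 10.00).
ΣA = 20178.10 mm², ΣAx_c = 1662372.72 mm³, ΣAy_c = 1237769.12 mm³.
x_c = 1662372.72/20178.10 = 82.39 mm; y_c = 1237769.12/20178.10 = 61.34 mm.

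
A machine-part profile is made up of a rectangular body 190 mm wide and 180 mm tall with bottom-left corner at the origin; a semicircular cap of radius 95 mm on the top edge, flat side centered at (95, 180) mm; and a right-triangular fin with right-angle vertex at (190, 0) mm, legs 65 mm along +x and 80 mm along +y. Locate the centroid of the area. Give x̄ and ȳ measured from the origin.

rectangular body: A = 190 × 180 = 34200.00, centroid at (95.00, 90.00).
semicircular top: A = ½π·95² = 14176.44, centroid at (95.00, 220.32).
triangular fin: A = ½·65·80 = 2600.00, centroid at (211.67, 26.67).
ΣA = 50976.44 mm²
ΣAx̄ = (34200.00)(95.00) + (14176.44)(95.00) + (2600.00)(211.67) = 5146094.83 mm³
ΣAȳ = (34200.00)(90.00) + (14176.44)(220.32) + (2600.00)(26.67) = 6270675.30 mm³
x̄ = 5146094.83 / 50976.44 = 100.95 mm
ȳ = 6270675.30 / 50976.44 = 123.01 mm

x̄ = 100.95 mm, ȳ = 123.01 mm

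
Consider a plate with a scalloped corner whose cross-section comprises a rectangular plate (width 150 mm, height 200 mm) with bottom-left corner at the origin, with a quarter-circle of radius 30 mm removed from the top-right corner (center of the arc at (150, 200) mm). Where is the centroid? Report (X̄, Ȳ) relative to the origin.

plate: A = 150 × 200 = 30000.00, centroid at (75.00, 100.00).
removed quarter-circle: A = −¼π·30² = -706.86, centroid at (137.27, 187.27).
ΣA = 29293.14 mm²
ΣAX̄ = (30000.00)(75.00) + (-706.86)(137.27) = 2152971.25 mm³
ΣAȲ = (30000.00)(100.00) + (-706.86)(187.27) = 2867628.33 mm³
X̄ = 2152971.25 / 29293.14 = 73.50 mm
Ȳ = 2867628.33 / 29293.14 = 97.89 mm

X̄ = 73.50 mm, Ȳ = 97.89 mm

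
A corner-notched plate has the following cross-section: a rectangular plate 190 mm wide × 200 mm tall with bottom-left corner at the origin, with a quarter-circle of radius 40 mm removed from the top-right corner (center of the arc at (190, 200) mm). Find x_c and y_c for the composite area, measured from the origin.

plate: A = 190 × 200 = 38000.00, centroid at (95.00, 100.00).
removed quarter-circle: A = −¼π·40² = -1256.64, centroid at (173.02, 183.02).
ΣA = 36743.36 mm², ΣAx_c = 3392572.29 mm³, ΣAy_c = 3570005.92 mm³.
x_c = 3392572.29/36743.36 = 92.33 mm; y_c = 3570005.92/36743.36 = 97.16 mm.

x_c = 92.33 mm, y_c = 97.16 mm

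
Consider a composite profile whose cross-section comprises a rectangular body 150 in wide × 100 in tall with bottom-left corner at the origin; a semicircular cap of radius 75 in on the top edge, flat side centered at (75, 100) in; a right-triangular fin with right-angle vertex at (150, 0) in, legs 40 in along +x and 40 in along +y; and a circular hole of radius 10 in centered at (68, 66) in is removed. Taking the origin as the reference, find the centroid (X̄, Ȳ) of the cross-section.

Part | A | x̄ᵢ | ȳᵢ | A·x̄ᵢ | A·ȳᵢ
rectangular body | 15000.00 | 75.00 | 50.00 | 1125000.00 | 750000.00
semicircular top | 8835.73 | 75.00 | 131.83 | 662679.70 | 1164822.93
triangular fin | 800.00 | 163.33 | 13.33 | 130666.67 | 10666.67
hole | -314.16 | 68.00 | 66.00 | -21362.83 | -20734.51
Σ | 24321.57 |  |  | 1896983.54 | 1904755.09
X̄ = 1896983.54 / 24321.57 = 78.00 in
Ȳ = 1904755.09 / 24321.57 = 78.32 in

X̄ = 78.00 in, Ȳ = 78.32 in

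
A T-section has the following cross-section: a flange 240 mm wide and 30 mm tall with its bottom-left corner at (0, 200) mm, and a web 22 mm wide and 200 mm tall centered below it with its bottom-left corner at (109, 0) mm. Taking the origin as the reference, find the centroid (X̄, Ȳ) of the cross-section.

X̄ = 120.00 mm, Ȳ = 171.38 mm

web: A = 22 × 200 = 4400.00, centroid at (120.00, 100.00).
flange: A = 240 × 30 = 7200.00, centroid at (120.00, 215.00).
ΣA = 11600.00 mm², ΣAX̄ = 1392000.00 mm³, ΣAȲ = 1988000.00 mm³.
X̄ = 1392000.00/11600.00 = 120.00 mm; Ȳ = 1988000.00/11600.00 = 171.38 mm.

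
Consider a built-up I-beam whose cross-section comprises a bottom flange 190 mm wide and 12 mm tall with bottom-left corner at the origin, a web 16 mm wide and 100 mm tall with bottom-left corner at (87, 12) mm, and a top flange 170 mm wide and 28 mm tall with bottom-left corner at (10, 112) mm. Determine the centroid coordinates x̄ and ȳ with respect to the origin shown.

Part | A | x̄ᵢ | ȳᵢ | A·x̄ᵢ | A·ȳᵢ
bottom flange | 2280.00 | 95.00 | 6.00 | 216600.00 | 13680.00
web | 1600.00 | 95.00 | 62.00 | 152000.00 | 99200.00
top flange | 4760.00 | 95.00 | 126.00 | 452200.00 | 599760.00
Σ | 8640.00 |  |  | 820800.00 | 712640.00
x̄ = 820800.00 / 8640.00 = 95.00 mm
ȳ = 712640.00 / 8640.00 = 82.48 mm

x̄ = 95.00 mm, ȳ = 82.48 mm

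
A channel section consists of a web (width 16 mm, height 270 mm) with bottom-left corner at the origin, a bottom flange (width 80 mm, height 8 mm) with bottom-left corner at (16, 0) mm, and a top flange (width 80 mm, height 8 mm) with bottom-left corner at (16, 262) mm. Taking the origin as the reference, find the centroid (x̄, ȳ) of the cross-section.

x̄ = 18.97 mm, ȳ = 135.00 mm

Part | A | x̄ᵢ | ȳᵢ | A·x̄ᵢ | A·ȳᵢ
web | 4320.00 | 8.00 | 135.00 | 34560.00 | 583200.00
bottom flange | 640.00 | 56.00 | 4.00 | 35840.00 | 2560.00
top flange | 640.00 | 56.00 | 266.00 | 35840.00 | 170240.00
Σ | 5600.00 |  |  | 106240.00 | 756000.00
x̄ = 106240.00 / 5600.00 = 18.97 mm
ȳ = 756000.00 / 5600.00 = 135.00 mm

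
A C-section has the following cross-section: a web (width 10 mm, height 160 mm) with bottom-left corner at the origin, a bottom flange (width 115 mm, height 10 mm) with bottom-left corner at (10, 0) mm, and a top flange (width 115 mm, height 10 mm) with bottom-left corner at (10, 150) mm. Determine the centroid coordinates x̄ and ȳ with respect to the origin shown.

x̄ = 41.86 mm, ȳ = 80.00 mm

web: A = 10 × 160 = 1600.00, centroid at (5.00, 80.00).
bottom flange: A = 115 × 10 = 1150.00, centroid at (67.50, 5.00).
top flange: A = 115 × 10 = 1150.00, centroid at (67.50, 155.00).
ΣA = 3900.00 mm², ΣAx̄ = 163250.00 mm³, ΣAȳ = 312000.00 mm³.
x̄ = 163250.00/3900.00 = 41.86 mm; ȳ = 312000.00/3900.00 = 80.00 mm.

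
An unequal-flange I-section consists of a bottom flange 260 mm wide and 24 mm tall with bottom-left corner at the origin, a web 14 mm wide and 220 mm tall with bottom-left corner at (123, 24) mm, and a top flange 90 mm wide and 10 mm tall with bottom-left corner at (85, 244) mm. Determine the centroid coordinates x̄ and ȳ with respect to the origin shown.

x̄ = 130.00 mm, ȳ = 69.64 mm

bottom flange: A = 260 × 24 = 6240.00, centroid at (130.00, 12.00).
web: A = 14 × 220 = 3080.00, centroid at (130.00, 134.00).
top flange: A = 90 × 10 = 900.00, centroid at (130.00, 249.00).
ΣA = 10220.00 mm², ΣAx̄ = 1328600.00 mm³, ΣAȳ = 711700.00 mm³.
x̄ = 1328600.00/10220.00 = 130.00 mm; ȳ = 711700.00/10220.00 = 69.64 mm.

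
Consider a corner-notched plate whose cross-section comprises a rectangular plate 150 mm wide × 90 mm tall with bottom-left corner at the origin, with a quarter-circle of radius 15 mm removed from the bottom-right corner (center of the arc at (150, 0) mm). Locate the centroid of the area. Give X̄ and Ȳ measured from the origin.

plate: A = 150 × 90 = 13500.00, centroid at (75.00, 45.00).
removed quarter-circle: A = −¼π·15² = -176.71, centroid at (143.63, 6.37).
ΣA = 13323.29 mm²
ΣAX̄ = (13500.00)(75.00) + (-176.71)(143.63) = 987117.81 mm³
ΣAȲ = (13500.00)(45.00) + (-176.71)(6.37) = 606375.00 mm³
X̄ = 987117.81 / 13323.29 = 74.09 mm
Ȳ = 606375.00 / 13323.29 = 45.51 mm

X̄ = 74.09 mm, Ȳ = 45.51 mm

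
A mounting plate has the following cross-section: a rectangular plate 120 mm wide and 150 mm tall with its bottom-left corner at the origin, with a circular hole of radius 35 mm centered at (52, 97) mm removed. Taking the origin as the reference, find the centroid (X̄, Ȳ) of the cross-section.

X̄ = 62.18 mm, Ȳ = 69.02 mm

plate: A = 120 × 150 = 18000.00, centroid at (60.00, 75.00).
hole: A = −π·35² = -3848.45, centroid at (52.00, 97.00).
ΣA = 14151.55 mm², ΣAX̄ = 879880.55 mm³, ΣAȲ = 976700.25 mm³.
X̄ = 879880.55/14151.55 = 62.18 mm; Ȳ = 976700.25/14151.55 = 69.02 mm.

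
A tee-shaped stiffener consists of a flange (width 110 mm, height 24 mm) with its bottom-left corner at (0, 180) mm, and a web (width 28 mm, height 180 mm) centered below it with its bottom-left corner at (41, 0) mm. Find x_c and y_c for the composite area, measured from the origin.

web: A = 28 × 180 = 5040.00, centroid at (55.00, 90.00).
flange: A = 110 × 24 = 2640.00, centroid at (55.00, 192.00).
ΣA = 7680.00 mm²
ΣAx_c = (5040.00)(55.00) + (2640.00)(55.00) = 422400.00 mm³
ΣAy_c = (5040.00)(90.00) + (2640.00)(192.00) = 960480.00 mm³
x_c = 422400.00 / 7680.00 = 55.00 mm
y_c = 960480.00 / 7680.00 = 125.06 mm

x_c = 55.00 mm, y_c = 125.06 mm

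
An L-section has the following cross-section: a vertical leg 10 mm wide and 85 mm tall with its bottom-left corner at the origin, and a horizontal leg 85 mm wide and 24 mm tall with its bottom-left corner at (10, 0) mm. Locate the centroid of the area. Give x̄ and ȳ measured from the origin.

x̄ = 38.53 mm, ȳ = 20.97 mm

vertical leg: A = 10 × 85 = 850.00, centroid at (5.00, 42.50).
horizontal leg: A = 85 × 24 = 2040.00, centroid at (52.50, 12.00).
ΣA = 2890.00 mm², ΣAx̄ = 111350.00 mm³, ΣAȳ = 60605.00 mm³.
x̄ = 111350.00/2890.00 = 38.53 mm; ȳ = 60605.00/2890.00 = 20.97 mm.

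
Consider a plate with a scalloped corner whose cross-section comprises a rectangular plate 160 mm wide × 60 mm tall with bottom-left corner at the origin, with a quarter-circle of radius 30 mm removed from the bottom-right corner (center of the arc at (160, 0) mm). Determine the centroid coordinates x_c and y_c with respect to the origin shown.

x_c = 74.65 mm, y_c = 31.37 mm

Part | A | x̄ᵢ | ȳᵢ | A·x̄ᵢ | A·ȳᵢ
plate | 9600.00 | 80.00 | 30.00 | 768000.00 | 288000.00
removed quarter-circle | -706.86 | 147.27 | 12.73 | -104097.34 | -9000.00
Σ | 8893.14 |  |  | 663902.66 | 279000.00
x_c = 663902.66 / 8893.14 = 74.65 mm
y_c = 279000.00 / 8893.14 = 31.37 mm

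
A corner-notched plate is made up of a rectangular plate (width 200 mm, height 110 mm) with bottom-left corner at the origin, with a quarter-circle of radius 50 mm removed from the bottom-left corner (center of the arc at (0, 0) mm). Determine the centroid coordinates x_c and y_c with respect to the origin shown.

x_c = 107.72 mm, y_c = 58.31 mm

plate: A = 200 × 110 = 22000.00, centroid at (100.00, 55.00).
removed quarter-circle: A = −¼π·50² = -1963.50, centroid at (21.22, 21.22).
ΣA = 20036.50 mm²
ΣAx_c = (22000.00)(100.00) + (-1963.50)(21.22) = 2158333.33 mm³
ΣAy_c = (22000.00)(55.00) + (-1963.50)(21.22) = 1168333.33 mm³
x_c = 2158333.33 / 20036.50 = 107.72 mm
y_c = 1168333.33 / 20036.50 = 58.31 mm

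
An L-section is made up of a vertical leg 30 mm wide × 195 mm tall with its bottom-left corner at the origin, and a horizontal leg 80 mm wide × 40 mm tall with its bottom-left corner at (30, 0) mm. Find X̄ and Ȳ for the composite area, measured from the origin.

X̄ = 34.45 mm, Ȳ = 70.10 mm

Part | A | x̄ᵢ | ȳᵢ | A·x̄ᵢ | A·ȳᵢ
vertical leg | 5850.00 | 15.00 | 97.50 | 87750.00 | 570375.00
horizontal leg | 3200.00 | 70.00 | 20.00 | 224000.00 | 64000.00
Σ | 9050.00 |  |  | 311750.00 | 634375.00
X̄ = 311750.00 / 9050.00 = 34.45 mm
Ȳ = 634375.00 / 9050.00 = 70.10 mm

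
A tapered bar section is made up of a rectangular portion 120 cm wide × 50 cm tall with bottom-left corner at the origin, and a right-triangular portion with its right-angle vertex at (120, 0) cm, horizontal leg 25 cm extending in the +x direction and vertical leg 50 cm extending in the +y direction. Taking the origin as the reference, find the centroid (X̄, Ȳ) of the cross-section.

rectangular portion: A = 120 × 50 = 6000.00, centroid at (60.00, 25.00).
triangular portion: A = ½·25·50 = 625.00, centroid at (128.33, 16.67).
ΣA = 6625.00 cm², ΣAX̄ = 440208.33 cm³, ΣAȲ = 160416.67 cm³.
X̄ = 440208.33/6625.00 = 66.45 cm; Ȳ = 160416.67/6625.00 = 24.21 cm.

X̄ = 66.45 cm, Ȳ = 24.21 cm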